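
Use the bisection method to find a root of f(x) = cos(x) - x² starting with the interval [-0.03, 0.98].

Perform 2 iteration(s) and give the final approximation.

f(x) = cos(x) - x²
Initial interval: [-0.03, 0.98]

Iteration 1:
  c_1 = (-0.030000 + 0.980000)/2 = 0.475000
  f(c_1) = f(0.475000) = 0.663668
  f(a) × f(c) ≥ 0, new interval: [0.475000, 0.980000]
Iteration 2:
  c_2 = (0.475000 + 0.980000)/2 = 0.727500
  f(c_2) = f(0.727500) = 0.217583
  f(a) × f(c) ≥ 0, new interval: [0.727500, 0.980000]

After 2 iteration(s), the approximation is c_2 = 0.727500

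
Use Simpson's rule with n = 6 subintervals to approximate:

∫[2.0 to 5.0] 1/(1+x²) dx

f(x) = 1/(1+x²)
a = 2.0, b = 5.0, n = 6
h = (b - a)/n = 0.500000

Simpson's rule: (h/3)[f(x₀) + 4f(x₁) + 2f(x₂) + ... + f(xₙ)]

x_0 = 2.0000, f(x_0) = 0.200000, coefficient = 1
x_1 = 2.5000, f(x_1) = 0.137931, coefficient = 4
x_2 = 3.0000, f(x_2) = 0.100000, coefficient = 2
x_3 = 3.5000, f(x_3) = 0.075472, coefficient = 4
x_4 = 4.0000, f(x_4) = 0.058824, coefficient = 2
x_5 = 4.5000, f(x_5) = 0.047059, coefficient = 4
x_6 = 5.0000, f(x_6) = 0.038462, coefficient = 1

I ≈ (0.500000/3) × 1.597955 = 0.266326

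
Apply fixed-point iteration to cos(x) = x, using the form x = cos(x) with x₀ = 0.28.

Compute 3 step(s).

Equation: cos(x) = x
Fixed-point form: x = cos(x)
x₀ = 0.28

x_1 = g(0.280000) = 0.961055
x_2 = g(0.961055) = 0.572655
x_3 = g(0.572655) = 0.840465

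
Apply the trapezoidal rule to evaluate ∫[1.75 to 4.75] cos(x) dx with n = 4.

f(x) = cos(x)
a = 1.75, b = 4.75, n = 4
h = (b - a)/n = 0.750000

Trapezoidal rule: (h/2)[f(x₀) + 2f(x₁) + 2f(x₂) + ... + f(xₙ)]

x_0 = 1.7500, f(x_0) = -0.178246, coefficient = 1
x_1 = 2.5000, f(x_1) = -0.801144, coefficient = 2
x_2 = 3.2500, f(x_2) = -0.994130, coefficient = 2
x_3 = 4.0000, f(x_3) = -0.653644, coefficient = 2
x_4 = 4.7500, f(x_4) = 0.037602, coefficient = 1

I ≈ (0.750000/2) × -5.038478 = -1.889429
Exact value: -1.983279
Error: 0.093850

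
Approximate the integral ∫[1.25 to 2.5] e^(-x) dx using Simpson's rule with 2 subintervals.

f(x) = e^(-x)
a = 1.25, b = 2.5, n = 2
h = (b - a)/n = 0.625000

Simpson's rule: (h/3)[f(x₀) + 4f(x₁) + 2f(x₂) + ... + f(xₙ)]

x_0 = 1.2500, f(x_0) = 0.286505, coefficient = 1
x_1 = 1.8750, f(x_1) = 0.153355, coefficient = 4
x_2 = 2.5000, f(x_2) = 0.082085, coefficient = 1

I ≈ (0.625000/3) × 0.982010 = 0.204585
Exact value: 0.204420
Error: 0.000166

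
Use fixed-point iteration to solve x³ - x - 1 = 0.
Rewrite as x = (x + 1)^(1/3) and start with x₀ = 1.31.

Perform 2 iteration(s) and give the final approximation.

Equation: x³ - x - 1 = 0
Fixed-point form: x = (x + 1)^(1/3)
x₀ = 1.31

x_1 = g(1.310000) = 1.321916
x_2 = g(1.321916) = 1.324186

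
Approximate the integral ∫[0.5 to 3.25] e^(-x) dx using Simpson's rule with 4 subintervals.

f(x) = e^(-x)
a = 0.5, b = 3.25, n = 4
h = (b - a)/n = 0.687500

Simpson's rule: (h/3)[f(x₀) + 4f(x₁) + 2f(x₂) + ... + f(xₙ)]

x_0 = 0.5000, f(x_0) = 0.606531, coefficient = 1
x_1 = 1.1875, f(x_1) = 0.304983, coefficient = 4
x_2 = 1.8750, f(x_2) = 0.153355, coefficient = 2
x_3 = 2.5625, f(x_3) = 0.077112, coefficient = 4
x_4 = 3.2500, f(x_4) = 0.038774, coefficient = 1

I ≈ (0.687500/3) × 2.480393 = 0.568423
Exact value: 0.567756
Error: 0.000667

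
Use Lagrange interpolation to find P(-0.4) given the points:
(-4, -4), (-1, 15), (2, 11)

Lagrange interpolation formula:
P(x) = Σ yᵢ × Lᵢ(x)
where Lᵢ(x) = Π_{j≠i} (x - xⱼ)/(xᵢ - xⱼ)

L_0(-0.4) = (-0.4 - (-1))/(-4 - (-1)) × (-0.4 - 2)/(-4 - 2) = -0.080000
L_1(-0.4) = (-0.4 - (-4))/(-1 - (-4)) × (-0.4 - 2)/(-1 - 2) = 0.960000
L_2(-0.4) = (-0.4 - (-4))/(2 - (-4)) × (-0.4 - (-1))/(2 - (-1)) = 0.120000

P(-0.4) = (-4)×L_0(-0.4) + 15×L_1(-0.4) + 11×L_2(-0.4)
P(-0.4) = 16.040000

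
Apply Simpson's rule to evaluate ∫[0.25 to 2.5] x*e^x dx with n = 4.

f(x) = x*e^x
a = 0.25, b = 2.5, n = 4
h = (b - a)/n = 0.562500

Simpson's rule: (h/3)[f(x₀) + 4f(x₁) + 2f(x₂) + ... + f(xₙ)]

x_0 = 0.2500, f(x_0) = 0.321006, coefficient = 1
x_1 = 0.8125, f(x_1) = 1.830997, coefficient = 4
x_2 = 1.3750, f(x_2) = 5.438230, coefficient = 2
x_3 = 1.9375, f(x_3) = 13.448916, coefficient = 4
x_4 = 2.5000, f(x_4) = 30.456235, coefficient = 1

I ≈ (0.562500/3) × 102.773353 = 19.270004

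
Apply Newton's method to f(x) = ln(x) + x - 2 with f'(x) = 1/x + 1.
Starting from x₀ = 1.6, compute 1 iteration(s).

f(x) = ln(x) + x - 2
f'(x) = 1/x + 1
x₀ = 1.6

Newton-Raphson formula: x_{n+1} = x_n - f(x_n)/f'(x_n)

Iteration 1:
  f(1.600000) = 0.070004
  f'(1.600000) = 1.625000
  x_1 = 1.600000 - 0.070004/1.625000 = 1.556921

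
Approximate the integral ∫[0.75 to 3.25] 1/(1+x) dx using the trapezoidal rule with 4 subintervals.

f(x) = 1/(1+x)
a = 0.75, b = 3.25, n = 4
h = (b - a)/n = 0.625000

Trapezoidal rule: (h/2)[f(x₀) + 2f(x₁) + 2f(x₂) + ... + f(xₙ)]

x_0 = 0.7500, f(x_0) = 0.571429, coefficient = 1
x_1 = 1.3750, f(x_1) = 0.421053, coefficient = 2
x_2 = 2.0000, f(x_2) = 0.333333, coefficient = 2
x_3 = 2.6250, f(x_3) = 0.275862, coefficient = 2
x_4 = 3.2500, f(x_4) = 0.235294, coefficient = 1

I ≈ (0.625000/2) × 2.867219 = 0.896006
Exact value: 0.887303
Error: 0.008703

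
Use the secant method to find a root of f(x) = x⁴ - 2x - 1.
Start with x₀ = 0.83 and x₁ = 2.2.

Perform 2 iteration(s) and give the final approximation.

f(x) = x⁴ - 2x - 1
x₀ = 0.83, x₁ = 2.2

Secant formula: x_{n+1} = x_n - f(x_n)(x_n - x_{n-1})/(f(x_n) - f(x_{n-1}))

Iteration 1:
  f(0.830000) = -2.185417
  f(2.200000) = 18.025600
  x_2 = 2.200000 - 18.025600×(2.200000 - 0.830000)/(18.025600 - (-2.185417))
       = 0.978138
Iteration 2:
  f(2.200000) = 18.025600
  f(0.978138) = -2.040898
  x_3 = 0.978138 - (-2.040898)×(0.978138 - 2.200000)/(-2.040898 - 18.025600)
       = 1.102410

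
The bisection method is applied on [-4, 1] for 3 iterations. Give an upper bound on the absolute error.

Bisection error bound: |error| ≤ (b-a)/2^n
|error| ≤ (1 - (-4))/2^3 = 5/2^3
|error| ≤ 0.6250000000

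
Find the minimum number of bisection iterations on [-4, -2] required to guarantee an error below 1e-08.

We need (b-a)/2^n ≤ 1e-08
(-2 - (-4))/2^n ≤ 1e-08
2/2^n ≤ 1e-08
2^n ≥ 200000000
n ≥ log₂(200000000) = 27.58
n ≥ 28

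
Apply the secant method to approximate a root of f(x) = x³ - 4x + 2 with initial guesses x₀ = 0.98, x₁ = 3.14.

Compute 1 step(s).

f(x) = x³ - 4x + 2
x₀ = 0.98, x₁ = 3.14

Secant formula: x_{n+1} = x_n - f(x_n)(x_n - x_{n-1})/(f(x_n) - f(x_{n-1}))

Iteration 1:
  f(0.980000) = -0.978808
  f(3.140000) = 20.399144
  x_2 = 3.140000 - 20.399144×(3.140000 - 0.980000)/(20.399144 - (-0.978808))
       = 1.078897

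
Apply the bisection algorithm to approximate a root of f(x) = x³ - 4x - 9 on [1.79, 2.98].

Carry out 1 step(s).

f(x) = x³ - 4x - 9
Initial interval: [1.79, 2.98]

Iteration 1:
  c_1 = (1.790000 + 2.980000)/2 = 2.385000
  f(c_1) = f(2.385000) = -4.973583
  f(a) × f(c) ≥ 0, new interval: [2.385000, 2.980000]

After 1 iteration(s), the approximation is c_1 = 2.385000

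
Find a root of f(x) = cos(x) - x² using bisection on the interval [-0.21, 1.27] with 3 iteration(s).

f(x) = cos(x) - x²
Initial interval: [-0.21, 1.27]

Iteration 1:
  c_1 = (-0.210000 + 1.270000)/2 = 0.530000
  f(c_1) = f(0.530000) = 0.581907
  f(a) × f(c) ≥ 0, new interval: [0.530000, 1.270000]
Iteration 2:
  c_2 = (0.530000 + 1.270000)/2 = 0.900000
  f(c_2) = f(0.900000) = -0.188390
  f(a) × f(c) < 0, new interval: [0.530000, 0.900000]
Iteration 3:
  c_3 = (0.530000 + 0.900000)/2 = 0.715000
  f(c_3) = f(0.715000) = 0.243868
  f(a) × f(c) ≥ 0, new interval: [0.715000, 0.900000]

After 3 iteration(s), the approximation is c_3 = 0.715000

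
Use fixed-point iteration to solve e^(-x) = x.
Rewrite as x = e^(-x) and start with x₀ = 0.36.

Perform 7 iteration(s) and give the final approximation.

Equation: e^(-x) = x
Fixed-point form: x = e^(-x)
x₀ = 0.36

x_1 = g(0.360000) = 0.697676
x_2 = g(0.697676) = 0.497741
x_3 = g(0.497741) = 0.607903
x_4 = g(0.607903) = 0.544492
x_5 = g(0.544492) = 0.580137
x_6 = g(0.580137) = 0.559822
x_7 = g(0.559822) = 0.571311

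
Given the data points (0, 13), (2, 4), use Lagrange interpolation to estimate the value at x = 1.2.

Lagrange interpolation formula:
P(x) = Σ yᵢ × Lᵢ(x)
where Lᵢ(x) = Π_{j≠i} (x - xⱼ)/(xᵢ - xⱼ)

L_0(1.2) = (1.2 - 2)/(0 - 2) = 0.400000
L_1(1.2) = (1.2 - 0)/(2 - 0) = 0.600000

P(1.2) = 13×L_0(1.2) + 4×L_1(1.2)
P(1.2) = 7.600000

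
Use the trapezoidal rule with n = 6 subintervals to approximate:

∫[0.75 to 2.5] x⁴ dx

f(x) = x⁴
a = 0.75, b = 2.5, n = 6
h = (b - a)/n = 0.291667

Trapezoidal rule: (h/2)[f(x₀) + 2f(x₁) + 2f(x₂) + ... + f(xₙ)]

x_0 = 0.7500, f(x_0) = 0.316406, coefficient = 1
x_1 = 1.0417, f(x_1) = 1.177376, coefficient = 2
x_2 = 1.3333, f(x_2) = 3.160494, coefficient = 2
x_3 = 1.6250, f(x_3) = 6.972900, coefficient = 2
x_4 = 1.9167, f(x_4) = 13.495419, coefficient = 2
x_5 = 2.2083, f(x_5) = 23.782555, coefficient = 2
x_6 = 2.5000, f(x_6) = 39.062500, coefficient = 1

I ≈ (0.291667/2) × 136.556393 = 19.914474
Exact value: 19.483789
Error: 0.430685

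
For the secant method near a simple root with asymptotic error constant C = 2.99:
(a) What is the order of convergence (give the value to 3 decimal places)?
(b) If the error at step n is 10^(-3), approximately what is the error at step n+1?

(a) Secant method has superlinear convergence with order φ = (1+√5)/2 ≈ 1.618.
    This means |e_{n+1}| ≈ C|e_n|^1.618.

(b) With |e_n| = 10^(-3) and C = 2.99:
    |e_{n+1}| ≈ 2.99 × (10^(-3))^1.618 = 2.99 × 10^(-4.85)

(a) ≈ 1.618 (golden ratio); (b) |e_{n+1}| ≈ 4.184e-05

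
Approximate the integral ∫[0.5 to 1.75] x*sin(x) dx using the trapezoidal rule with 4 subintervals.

f(x) = x*sin(x)
a = 0.5, b = 1.75, n = 4
h = (b - a)/n = 0.312500

Trapezoidal rule: (h/2)[f(x₀) + 2f(x₁) + 2f(x₂) + ... + f(xₙ)]

x_0 = 0.5000, f(x_0) = 0.239713, coefficient = 1
x_1 = 0.8125, f(x_1) = 0.589882, coefficient = 2
x_2 = 1.1250, f(x_2) = 1.015051, coefficient = 2
x_3 = 1.4375, f(x_3) = 1.424748, coefficient = 2
x_4 = 1.7500, f(x_4) = 1.721975, coefficient = 1

I ≈ (0.312500/2) × 8.021051 = 1.253289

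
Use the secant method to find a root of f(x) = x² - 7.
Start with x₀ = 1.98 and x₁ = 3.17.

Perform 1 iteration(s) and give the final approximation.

f(x) = x² - 7
x₀ = 1.98, x₁ = 3.17

Secant formula: x_{n+1} = x_n - f(x_n)(x_n - x_{n-1})/(f(x_n) - f(x_{n-1}))

Iteration 1:
  f(1.980000) = -3.079600
  f(3.170000) = 3.048900
  x_2 = 3.170000 - 3.048900×(3.170000 - 1.980000)/(3.048900 - (-3.079600))
       = 2.577981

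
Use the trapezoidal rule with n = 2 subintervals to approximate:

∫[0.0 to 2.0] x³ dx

f(x) = x³
a = 0.0, b = 2.0, n = 2
h = (b - a)/n = 1.000000

Trapezoidal rule: (h/2)[f(x₀) + 2f(x₁) + 2f(x₂) + ... + f(xₙ)]

x_0 = 0.0000, f(x_0) = 0.000000, coefficient = 1
x_1 = 1.0000, f(x_1) = 1.000000, coefficient = 2
x_2 = 2.0000, f(x_2) = 8.000000, coefficient = 1

I ≈ (1.000000/2) × 10.000000 = 5.000000
Exact value: 4.000000
Error: 1.000000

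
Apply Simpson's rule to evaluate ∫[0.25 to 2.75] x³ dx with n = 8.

f(x) = x³
a = 0.25, b = 2.75, n = 8
h = (b - a)/n = 0.312500

Simpson's rule: (h/3)[f(x₀) + 4f(x₁) + 2f(x₂) + ... + f(xₙ)]

x_0 = 0.2500, f(x_0) = 0.015625, coefficient = 1
x_1 = 0.5625, f(x_1) = 0.177979, coefficient = 4
x_2 = 0.8750, f(x_2) = 0.669922, coefficient = 2
x_3 = 1.1875, f(x_3) = 1.674561, coefficient = 4
x_4 = 1.5000, f(x_4) = 3.375000, coefficient = 2
x_5 = 1.8125, f(x_5) = 5.954346, coefficient = 4
x_6 = 2.1250, f(x_6) = 9.595703, coefficient = 2
x_7 = 2.4375, f(x_7) = 14.482178, coefficient = 4
x_8 = 2.7500, f(x_8) = 20.796875, coefficient = 1

I ≈ (0.312500/3) × 137.250000 = 14.296875
Exact value: 14.296875
Error: 0.000000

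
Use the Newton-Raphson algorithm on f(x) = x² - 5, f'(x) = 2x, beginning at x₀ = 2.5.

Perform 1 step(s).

f(x) = x² - 5
f'(x) = 2x
x₀ = 2.5

Newton-Raphson formula: x_{n+1} = x_n - f(x_n)/f'(x_n)

Iteration 1:
  f(2.500000) = 1.250000
  f'(2.500000) = 5.000000
  x_1 = 2.500000 - 1.250000/5.000000 = 2.250000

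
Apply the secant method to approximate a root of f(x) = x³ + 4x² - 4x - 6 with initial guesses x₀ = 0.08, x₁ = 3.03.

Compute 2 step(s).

f(x) = x³ + 4x² - 4x - 6
x₀ = 0.08, x₁ = 3.03

Secant formula: x_{n+1} = x_n - f(x_n)(x_n - x_{n-1})/(f(x_n) - f(x_{n-1}))

Iteration 1:
  f(0.080000) = -6.293888
  f(3.030000) = 46.421727
  x_2 = 3.030000 - 46.421727×(3.030000 - 0.080000)/(46.421727 - (-6.293888))
       = 0.432210
Iteration 2:
  f(3.030000) = 46.421727
  f(0.432210) = -6.900879
  x_3 = 0.432210 - (-6.900879)×(0.432210 - 3.030000)/(-6.900879 - 46.421727)
       = 0.768410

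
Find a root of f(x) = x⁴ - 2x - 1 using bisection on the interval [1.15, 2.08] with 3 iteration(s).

f(x) = x⁴ - 2x - 1
Initial interval: [1.15, 2.08]

Iteration 1:
  c_1 = (1.150000 + 2.080000)/2 = 1.615000
  f(c_1) = f(1.615000) = 2.572838
  f(a) × f(c) < 0, new interval: [1.150000, 1.615000]
Iteration 2:
  c_2 = (1.150000 + 1.615000)/2 = 1.382500
  f(c_2) = f(1.382500) = -0.111908
  f(a) × f(c) ≥ 0, new interval: [1.382500, 1.615000]
Iteration 3:
  c_3 = (1.382500 + 1.615000)/2 = 1.498750
  f(c_3) = f(1.498750) = 1.048146
  f(a) × f(c) < 0, new interval: [1.382500, 1.498750]

After 3 iteration(s), the approximation is c_3 = 1.498750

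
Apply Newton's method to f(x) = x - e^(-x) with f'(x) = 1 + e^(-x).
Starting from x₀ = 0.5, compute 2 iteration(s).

f(x) = x - e^(-x)
f'(x) = 1 + e^(-x)
x₀ = 0.5

Newton-Raphson formula: x_{n+1} = x_n - f(x_n)/f'(x_n)

Iteration 1:
  f(0.500000) = -0.106531
  f'(0.500000) = 1.606531
  x_1 = 0.500000 - (-0.106531)/1.606531 = 0.566311
Iteration 2:
  f(0.566311) = -0.001305
  f'(0.566311) = 1.567616
  x_2 = 0.566311 - (-0.001305)/1.567616 = 0.567143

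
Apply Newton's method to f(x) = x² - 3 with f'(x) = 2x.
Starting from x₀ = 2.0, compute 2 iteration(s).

f(x) = x² - 3
f'(x) = 2x
x₀ = 2.0

Newton-Raphson formula: x_{n+1} = x_n - f(x_n)/f'(x_n)

Iteration 1:
  f(2.000000) = 1.000000
  f'(2.000000) = 4.000000
  x_1 = 2.000000 - 1.000000/4.000000 = 1.750000
Iteration 2:
  f(1.750000) = 0.062500
  f'(1.750000) = 3.500000
  x_2 = 1.750000 - 0.062500/3.500000 = 1.732143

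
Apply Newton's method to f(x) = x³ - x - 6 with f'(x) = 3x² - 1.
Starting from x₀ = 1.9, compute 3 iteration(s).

f(x) = x³ - x - 6
f'(x) = 3x² - 1
x₀ = 1.9

Newton-Raphson formula: x_{n+1} = x_n - f(x_n)/f'(x_n)

Iteration 1:
  f(1.900000) = -1.041000
  f'(1.900000) = 9.830000
  x_1 = 1.900000 - (-1.041000)/9.830000 = 2.005900
Iteration 2:
  f(2.005900) = 0.065112
  f'(2.005900) = 11.070908
  x_2 = 2.005900 - 0.065112/11.070908 = 2.000019
Iteration 3:
  f(2.000019) = 0.000208
  f'(2.000019) = 11.000227
  x_3 = 2.000019 - 0.000208/11.000227 = 2.000000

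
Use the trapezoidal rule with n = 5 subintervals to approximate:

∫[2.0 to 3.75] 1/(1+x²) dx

f(x) = 1/(1+x²)
a = 2.0, b = 3.75, n = 5
h = (b - a)/n = 0.350000

Trapezoidal rule: (h/2)[f(x₀) + 2f(x₁) + 2f(x₂) + ... + f(xₙ)]

x_0 = 2.0000, f(x_0) = 0.200000, coefficient = 1
x_1 = 2.3500, f(x_1) = 0.153315, coefficient = 2
x_2 = 2.7000, f(x_2) = 0.120627, coefficient = 2
x_3 = 3.0500, f(x_3) = 0.097064, coefficient = 2
x_4 = 3.4000, f(x_4) = 0.079618, coefficient = 2
x_5 = 3.7500, f(x_5) = 0.066390, coefficient = 1

I ≈ (0.350000/2) × 1.167639 = 0.204337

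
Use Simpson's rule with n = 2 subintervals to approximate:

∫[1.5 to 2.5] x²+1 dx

f(x) = x²+1
a = 1.5, b = 2.5, n = 2
h = (b - a)/n = 0.500000

Simpson's rule: (h/3)[f(x₀) + 4f(x₁) + 2f(x₂) + ... + f(xₙ)]

x_0 = 1.5000, f(x_0) = 3.250000, coefficient = 1
x_1 = 2.0000, f(x_1) = 5.000000, coefficient = 4
x_2 = 2.5000, f(x_2) = 7.250000, coefficient = 1

I ≈ (0.500000/3) × 30.500000 = 5.083333
Exact value: 5.083333
Error: 0.000000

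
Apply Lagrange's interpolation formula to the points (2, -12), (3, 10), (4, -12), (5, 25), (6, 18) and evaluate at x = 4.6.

Lagrange interpolation formula:
P(x) = Σ yᵢ × Lᵢ(x)
where Lᵢ(x) = Π_{j≠i} (x - xⱼ)/(xᵢ - xⱼ)

L_0(4.6) = (4.6 - 3)/(2 - 3) × (4.6 - 4)/(2 - 4) × (4.6 - 5)/(2 - 5) × (4.6 - 6)/(2 - 6) = 0.022400
L_1(4.6) = (4.6 - 2)/(3 - 2) × (4.6 - 4)/(3 - 4) × (4.6 - 5)/(3 - 5) × (4.6 - 6)/(3 - 6) = -0.145600
L_2(4.6) = (4.6 - 2)/(4 - 2) × (4.6 - 3)/(4 - 3) × (4.6 - 5)/(4 - 5) × (4.6 - 6)/(4 - 6) = 0.582400
L_3(4.6) = (4.6 - 2)/(5 - 2) × (4.6 - 3)/(5 - 3) × (4.6 - 4)/(5 - 4) × (4.6 - 6)/(5 - 6) = 0.582400
L_4(4.6) = (4.6 - 2)/(6 - 2) × (4.6 - 3)/(6 - 3) × (4.6 - 4)/(6 - 4) × (4.6 - 5)/(6 - 5) = -0.041600

P(4.6) = (-12)×L_0(4.6) + 10×L_1(4.6) + (-12)×L_2(4.6) + 25×L_3(4.6) + 18×L_4(4.6)
P(4.6) = 5.097600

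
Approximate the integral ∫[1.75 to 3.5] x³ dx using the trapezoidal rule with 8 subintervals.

f(x) = x³
a = 1.75, b = 3.5, n = 8
h = (b - a)/n = 0.218750

Trapezoidal rule: (h/2)[f(x₀) + 2f(x₁) + 2f(x₂) + ... + f(xₙ)]

x_0 = 1.7500, f(x_0) = 5.359375, coefficient = 1
x_1 = 1.9688, f(x_1) = 7.630829, coefficient = 2
x_2 = 2.1875, f(x_2) = 10.467529, coefficient = 2
x_3 = 2.4062, f(x_3) = 13.932281, coefficient = 2
x_4 = 2.6250, f(x_4) = 18.087891, coefficient = 2
x_5 = 2.8438, f(x_5) = 22.997162, coefficient = 2
x_6 = 3.0625, f(x_6) = 28.722900, coefficient = 2
x_7 = 3.2812, f(x_7) = 35.327911, coefficient = 2
x_8 = 3.5000, f(x_8) = 42.875000, coefficient = 1

I ≈ (0.218750/2) × 322.567383 = 35.280807
Exact value: 35.170898
Error: 0.109909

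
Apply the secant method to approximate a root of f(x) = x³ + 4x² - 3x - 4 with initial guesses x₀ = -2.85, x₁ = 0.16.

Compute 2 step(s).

f(x) = x³ + 4x² - 3x - 4
x₀ = -2.85, x₁ = 0.16

Secant formula: x_{n+1} = x_n - f(x_n)(x_n - x_{n-1})/(f(x_n) - f(x_{n-1}))

Iteration 1:
  f(-2.850000) = 13.890875
  f(0.160000) = -4.373504
  x_2 = 0.160000 - (-4.373504)×(0.160000 - (-2.850000))/(-4.373504 - 13.890875)
       = -0.560761
Iteration 2:
  f(0.160000) = -4.373504
  f(-0.560761) = -1.236240
  x_3 = -0.560761 - (-1.236240)×(-0.560761 - 0.160000)/(-1.236240 - (-4.373504))
       = -0.844777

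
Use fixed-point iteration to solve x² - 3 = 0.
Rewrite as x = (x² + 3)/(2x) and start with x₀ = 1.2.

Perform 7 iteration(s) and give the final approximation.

Equation: x² - 3 = 0
Fixed-point form: x = (x² + 3)/(2x)
x₀ = 1.2

x_1 = g(1.200000) = 1.850000
x_2 = g(1.850000) = 1.735811
x_3 = g(1.735811) = 1.732055
x_4 = g(1.732055) = 1.732051
x_5 = g(1.732051) = 1.732051
x_6 = g(1.732051) = 1.732051
x_7 = g(1.732051) = 1.732051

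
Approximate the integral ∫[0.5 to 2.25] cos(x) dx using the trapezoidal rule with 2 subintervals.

f(x) = cos(x)
a = 0.5, b = 2.25, n = 2
h = (b - a)/n = 0.875000

Trapezoidal rule: (h/2)[f(x₀) + 2f(x₁) + 2f(x₂) + ... + f(xₙ)]

x_0 = 0.5000, f(x_0) = 0.877583, coefficient = 1
x_1 = 1.3750, f(x_1) = 0.194548, coefficient = 2
x_2 = 2.2500, f(x_2) = -0.628174, coefficient = 1

I ≈ (0.875000/2) × 0.638504 = 0.279346
Exact value: 0.298648
Error: 0.019302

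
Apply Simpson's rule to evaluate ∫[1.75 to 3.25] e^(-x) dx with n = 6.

f(x) = e^(-x)
a = 1.75, b = 3.25, n = 6
h = (b - a)/n = 0.250000

Simpson's rule: (h/3)[f(x₀) + 4f(x₁) + 2f(x₂) + ... + f(xₙ)]

x_0 = 1.7500, f(x_0) = 0.173774, coefficient = 1
x_1 = 2.0000, f(x_1) = 0.135335, coefficient = 4
x_2 = 2.2500, f(x_2) = 0.105399, coefficient = 2
x_3 = 2.5000, f(x_3) = 0.082085, coefficient = 4
x_4 = 2.7500, f(x_4) = 0.063928, coefficient = 2
x_5 = 3.0000, f(x_5) = 0.049787, coefficient = 4
x_6 = 3.2500, f(x_6) = 0.038774, coefficient = 1

I ≈ (0.250000/3) × 1.620032 = 0.135003
Exact value: 0.135000
Error: 0.000003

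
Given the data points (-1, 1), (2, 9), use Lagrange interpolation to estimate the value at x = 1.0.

Lagrange interpolation formula:
P(x) = Σ yᵢ × Lᵢ(x)
where Lᵢ(x) = Π_{j≠i} (x - xⱼ)/(xᵢ - xⱼ)

L_0(1.0) = (1.0 - 2)/(-1 - 2) = 0.333333
L_1(1.0) = (1.0 - (-1))/(2 - (-1)) = 0.666667

P(1.0) = 1×L_0(1.0) + 9×L_1(1.0)
P(1.0) = 6.333333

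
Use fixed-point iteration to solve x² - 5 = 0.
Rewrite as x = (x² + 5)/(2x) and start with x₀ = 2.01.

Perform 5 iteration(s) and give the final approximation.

Equation: x² - 5 = 0
Fixed-point form: x = (x² + 5)/(2x)
x₀ = 2.01

x_1 = g(2.010000) = 2.248781
x_2 = g(2.248781) = 2.236104
x_3 = g(2.236104) = 2.236068
x_4 = g(2.236068) = 2.236068
x_5 = g(2.236068) = 2.236068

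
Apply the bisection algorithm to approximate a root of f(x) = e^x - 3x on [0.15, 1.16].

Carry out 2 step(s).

f(x) = e^x - 3x
Initial interval: [0.15, 1.16]

Iteration 1:
  c_1 = (0.150000 + 1.160000)/2 = 0.655000
  f(c_1) = f(0.655000) = -0.039857
  f(a) × f(c) < 0, new interval: [0.150000, 0.655000]
Iteration 2:
  c_2 = (0.150000 + 0.655000)/2 = 0.402500
  f(c_2) = f(0.402500) = 0.288059
  f(a) × f(c) ≥ 0, new interval: [0.402500, 0.655000]

After 2 iteration(s), the approximation is c_2 = 0.402500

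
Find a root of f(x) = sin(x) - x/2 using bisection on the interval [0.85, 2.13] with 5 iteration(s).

f(x) = sin(x) - x/2
Initial interval: [0.85, 2.13]

Iteration 1:
  c_1 = (0.850000 + 2.130000)/2 = 1.490000
  f(c_1) = f(1.490000) = 0.251738
  f(a) × f(c) ≥ 0, new interval: [1.490000, 2.130000]
Iteration 2:
  c_2 = (1.490000 + 2.130000)/2 = 1.810000
  f(c_2) = f(1.810000) = 0.066527
  f(a) × f(c) ≥ 0, new interval: [1.810000, 2.130000]
Iteration 3:
  c_3 = (1.810000 + 2.130000)/2 = 1.970000
  f(c_3) = f(1.970000) = -0.063629
  f(a) × f(c) < 0, new interval: [1.810000, 1.970000]
Iteration 4:
  c_4 = (1.810000 + 1.970000)/2 = 1.890000
  f(c_4) = f(1.890000) = 0.004486
  f(a) × f(c) ≥ 0, new interval: [1.890000, 1.970000]
Iteration 5:
  c_5 = (1.890000 + 1.970000)/2 = 1.930000
  f(c_5) = f(1.930000) = -0.028823
  f(a) × f(c) < 0, new interval: [1.890000, 1.930000]

After 5 iteration(s), the approximation is c_5 = 1.930000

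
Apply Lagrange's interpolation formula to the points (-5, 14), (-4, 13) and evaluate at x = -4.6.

Lagrange interpolation formula:
P(x) = Σ yᵢ × Lᵢ(x)
where Lᵢ(x) = Π_{j≠i} (x - xⱼ)/(xᵢ - xⱼ)

L_0(-4.6) = (-4.6 - (-4))/(-5 - (-4)) = 0.600000
L_1(-4.6) = (-4.6 - (-5))/(-4 - (-5)) = 0.400000

P(-4.6) = 14×L_0(-4.6) + 13×L_1(-4.6)
P(-4.6) = 13.600000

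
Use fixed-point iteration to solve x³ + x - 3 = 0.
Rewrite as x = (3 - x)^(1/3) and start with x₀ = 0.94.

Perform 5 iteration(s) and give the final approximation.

Equation: x³ + x - 3 = 0
Fixed-point form: x = (3 - x)^(1/3)
x₀ = 0.94

x_1 = g(0.940000) = 1.272396
x_2 = g(1.272396) = 1.199908
x_3 = g(1.199908) = 1.216461
x_4 = g(1.216461) = 1.212721
x_5 = g(1.212721) = 1.213568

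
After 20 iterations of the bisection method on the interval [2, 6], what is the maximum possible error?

Bisection error bound: |error| ≤ (b-a)/2^n
|error| ≤ (6 - 2)/2^20 = 4/2^20
|error| ≤ 0.0000038147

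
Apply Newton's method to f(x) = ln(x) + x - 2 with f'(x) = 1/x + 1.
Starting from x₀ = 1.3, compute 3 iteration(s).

f(x) = ln(x) + x - 2
f'(x) = 1/x + 1
x₀ = 1.3

Newton-Raphson formula: x_{n+1} = x_n - f(x_n)/f'(x_n)

Iteration 1:
  f(1.300000) = -0.437636
  f'(1.300000) = 1.769231
  x_1 = 1.300000 - (-0.437636)/1.769231 = 1.547359
Iteration 2:
  f(1.547359) = -0.016091
  f'(1.547359) = 1.646262
  x_2 = 1.547359 - (-0.016091)/1.646262 = 1.557134
Iteration 3:
  f(1.557134) = -0.000020
  f'(1.557134) = 1.642206
  x_3 = 1.557134 - (-0.000020)/1.642206 = 1.557146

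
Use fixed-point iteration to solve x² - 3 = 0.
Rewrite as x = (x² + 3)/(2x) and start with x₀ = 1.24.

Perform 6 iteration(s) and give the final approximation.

Equation: x² - 3 = 0
Fixed-point form: x = (x² + 3)/(2x)
x₀ = 1.24

x_1 = g(1.240000) = 1.829677
x_2 = g(1.829677) = 1.734655
x_3 = g(1.734655) = 1.732053
x_4 = g(1.732053) = 1.732051
x_5 = g(1.732051) = 1.732051
x_6 = g(1.732051) = 1.732051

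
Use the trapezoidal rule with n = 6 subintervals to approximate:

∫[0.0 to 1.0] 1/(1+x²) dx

f(x) = 1/(1+x²)
a = 0.0, b = 1.0, n = 6
h = (b - a)/n = 0.166667

Trapezoidal rule: (h/2)[f(x₀) + 2f(x₁) + 2f(x₂) + ... + f(xₙ)]

x_0 = 0.0000, f(x_0) = 1.000000, coefficient = 1
x_1 = 0.1667, f(x_1) = 0.972973, coefficient = 2
x_2 = 0.3333, f(x_2) = 0.900000, coefficient = 2
x_3 = 0.5000, f(x_3) = 0.800000, coefficient = 2
x_4 = 0.6667, f(x_4) = 0.692308, coefficient = 2
x_5 = 0.8333, f(x_5) = 0.590164, coefficient = 2
x_6 = 1.0000, f(x_6) = 0.500000, coefficient = 1

I ≈ (0.166667/2) × 9.410889 = 0.784241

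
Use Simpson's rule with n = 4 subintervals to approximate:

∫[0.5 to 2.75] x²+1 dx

f(x) = x²+1
a = 0.5, b = 2.75, n = 4
h = (b - a)/n = 0.562500

Simpson's rule: (h/3)[f(x₀) + 4f(x₁) + 2f(x₂) + ... + f(xₙ)]

x_0 = 0.5000, f(x_0) = 1.250000, coefficient = 1
x_1 = 1.0625, f(x_1) = 2.128906, coefficient = 4
x_2 = 1.6250, f(x_2) = 3.640625, coefficient = 2
x_3 = 2.1875, f(x_3) = 5.785156, coefficient = 4
x_4 = 2.7500, f(x_4) = 8.562500, coefficient = 1

I ≈ (0.562500/3) × 48.750000 = 9.140625
Exact value: 9.140625
Error: 0.000000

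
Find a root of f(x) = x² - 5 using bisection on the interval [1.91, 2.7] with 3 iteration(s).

f(x) = x² - 5
Initial interval: [1.91, 2.7]

Iteration 1:
  c_1 = (1.910000 + 2.700000)/2 = 2.305000
  f(c_1) = f(2.305000) = 0.313025
  f(a) × f(c) < 0, new interval: [1.910000, 2.305000]
Iteration 2:
  c_2 = (1.910000 + 2.305000)/2 = 2.107500
  f(c_2) = f(2.107500) = -0.558444
  f(a) × f(c) ≥ 0, new interval: [2.107500, 2.305000]
Iteration 3:
  c_3 = (2.107500 + 2.305000)/2 = 2.206250
  f(c_3) = f(2.206250) = -0.132461
  f(a) × f(c) ≥ 0, new interval: [2.206250, 2.305000]

After 3 iteration(s), the approximation is c_3 = 2.206250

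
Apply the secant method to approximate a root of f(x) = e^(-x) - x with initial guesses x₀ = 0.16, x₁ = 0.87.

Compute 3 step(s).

f(x) = e^(-x) - x
x₀ = 0.16, x₁ = 0.87

Secant formula: x_{n+1} = x_n - f(x_n)(x_n - x_{n-1})/(f(x_n) - f(x_{n-1}))

Iteration 1:
  f(0.160000) = 0.692144
  f(0.870000) = -0.451048
  x_2 = 0.870000 - (-0.451048)×(0.870000 - 0.160000)/(-0.451048 - 0.692144)
       = 0.589868
Iteration 2:
  f(0.870000) = -0.451048
  f(0.589868) = -0.035468
  x_3 = 0.589868 - (-0.035468)×(0.589868 - 0.870000)/(-0.035468 - (-0.451048))
       = 0.565960
Iteration 3:
  f(0.589868) = -0.035468
  f(0.565960) = 0.001854
  x_4 = 0.565960 - 0.001854×(0.565960 - 0.589868)/(0.001854 - (-0.035468))
       = 0.567148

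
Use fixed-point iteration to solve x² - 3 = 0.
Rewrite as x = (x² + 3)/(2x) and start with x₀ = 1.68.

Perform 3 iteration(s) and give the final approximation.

Equation: x² - 3 = 0
Fixed-point form: x = (x² + 3)/(2x)
x₀ = 1.68

x_1 = g(1.680000) = 1.732857
x_2 = g(1.732857) = 1.732051
x_3 = g(1.732051) = 1.732051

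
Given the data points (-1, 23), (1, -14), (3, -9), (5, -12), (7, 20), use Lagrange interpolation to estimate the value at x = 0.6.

Lagrange interpolation formula:
P(x) = Σ yᵢ × Lᵢ(x)
where Lᵢ(x) = Π_{j≠i} (x - xⱼ)/(xᵢ - xⱼ)

L_0(0.6) = (0.6 - 1)/(-1 - 1) × (0.6 - 3)/(-1 - 3) × (0.6 - 5)/(-1 - 5) × (0.6 - 7)/(-1 - 7) = 0.070400
L_1(0.6) = (0.6 - (-1))/(1 - (-1)) × (0.6 - 3)/(1 - 3) × (0.6 - 5)/(1 - 5) × (0.6 - 7)/(1 - 7) = 1.126400
L_2(0.6) = (0.6 - (-1))/(3 - (-1)) × (0.6 - 1)/(3 - 1) × (0.6 - 5)/(3 - 5) × (0.6 - 7)/(3 - 7) = -0.281600
L_3(0.6) = (0.6 - (-1))/(5 - (-1)) × (0.6 - 1)/(5 - 1) × (0.6 - 3)/(5 - 3) × (0.6 - 7)/(5 - 7) = 0.102400
L_4(0.6) = (0.6 - (-1))/(7 - (-1)) × (0.6 - 1)/(7 - 1) × (0.6 - 3)/(7 - 3) × (0.6 - 5)/(7 - 5) = -0.017600

P(0.6) = 23×L_0(0.6) + (-14)×L_1(0.6) + (-9)×L_2(0.6) + (-12)×L_3(0.6) + 20×L_4(0.6)
P(0.6) = -13.196800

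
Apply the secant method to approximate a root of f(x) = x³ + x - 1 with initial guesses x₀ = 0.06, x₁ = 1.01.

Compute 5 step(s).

f(x) = x³ + x - 1
x₀ = 0.06, x₁ = 1.01

Secant formula: x_{n+1} = x_n - f(x_n)(x_n - x_{n-1})/(f(x_n) - f(x_{n-1}))

Iteration 1:
  f(0.060000) = -0.939784
  f(1.010000) = 1.040301
  x_2 = 1.010000 - 1.040301×(1.010000 - 0.060000)/(1.040301 - (-0.939784))
       = 0.510887
Iteration 2:
  f(1.010000) = 1.040301
  f(0.510887) = -0.355768
  x_3 = 0.510887 - (-0.355768)×(0.510887 - 1.010000)/(-0.355768 - 1.040301)
       = 0.638079
Iteration 3:
  f(0.510887) = -0.355768
  f(0.638079) = -0.102131
  x_4 = 0.638079 - (-0.102131)×(0.638079 - 0.510887)/(-0.102131 - (-0.355768))
       = 0.689294
Iteration 4:
  f(0.638079) = -0.102131
  f(0.689294) = 0.016797
  x_5 = 0.689294 - 0.016797×(0.689294 - 0.638079)/(0.016797 - (-0.102131))
       = 0.682061
Iteration 5:
  f(0.689294) = 0.016797
  f(0.682061) = -0.000639
  x_6 = 0.682061 - (-0.000639)×(0.682061 - 0.689294)/(-0.000639 - 0.016797)
       = 0.682326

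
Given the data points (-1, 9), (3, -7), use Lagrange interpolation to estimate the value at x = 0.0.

Lagrange interpolation formula:
P(x) = Σ yᵢ × Lᵢ(x)
where Lᵢ(x) = Π_{j≠i} (x - xⱼ)/(xᵢ - xⱼ)

L_0(0.0) = (0.0 - 3)/(-1 - 3) = 0.750000
L_1(0.0) = (0.0 - (-1))/(3 - (-1)) = 0.250000

P(0.0) = 9×L_0(0.0) + (-7)×L_1(0.0)
P(0.0) = 5.000000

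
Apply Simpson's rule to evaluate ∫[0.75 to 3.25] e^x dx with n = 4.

f(x) = e^x
a = 0.75, b = 3.25, n = 4
h = (b - a)/n = 0.625000

Simpson's rule: (h/3)[f(x₀) + 4f(x₁) + 2f(x₂) + ... + f(xₙ)]

x_0 = 0.7500, f(x_0) = 2.117000, coefficient = 1
x_1 = 1.3750, f(x_1) = 3.955077, coefficient = 4
x_2 = 2.0000, f(x_2) = 7.389056, coefficient = 2
x_3 = 2.6250, f(x_3) = 13.804574, coefficient = 4
x_4 = 3.2500, f(x_4) = 25.790340, coefficient = 1

I ≈ (0.625000/3) × 113.724056 = 23.692512
Exact value: 23.673340
Error: 0.019172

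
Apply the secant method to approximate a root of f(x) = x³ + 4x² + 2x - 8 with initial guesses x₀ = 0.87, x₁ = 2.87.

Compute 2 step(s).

f(x) = x³ + 4x² + 2x - 8
x₀ = 0.87, x₁ = 2.87

Secant formula: x_{n+1} = x_n - f(x_n)(x_n - x_{n-1})/(f(x_n) - f(x_{n-1}))

Iteration 1:
  f(0.870000) = -2.573897
  f(2.870000) = 54.327503
  x_2 = 2.870000 - 54.327503×(2.870000 - 0.870000)/(54.327503 - (-2.573897))
       = 0.960469
Iteration 2:
  f(2.870000) = 54.327503
  f(0.960469) = -1.503030
  x_3 = 0.960469 - (-1.503030)×(0.960469 - 2.870000)/(-1.503030 - 54.327503)
       = 1.011876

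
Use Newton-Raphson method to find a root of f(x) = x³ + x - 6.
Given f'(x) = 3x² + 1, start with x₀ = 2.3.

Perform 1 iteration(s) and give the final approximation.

f(x) = x³ + x - 6
f'(x) = 3x² + 1
x₀ = 2.3

Newton-Raphson formula: x_{n+1} = x_n - f(x_n)/f'(x_n)

Iteration 1:
  f(2.300000) = 8.467000
  f'(2.300000) = 16.870000
  x_1 = 2.300000 - 8.467000/16.870000 = 1.798103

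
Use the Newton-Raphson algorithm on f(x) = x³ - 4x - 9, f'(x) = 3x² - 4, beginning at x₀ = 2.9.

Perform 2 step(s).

f(x) = x³ - 4x - 9
f'(x) = 3x² - 4
x₀ = 2.9

Newton-Raphson formula: x_{n+1} = x_n - f(x_n)/f'(x_n)

Iteration 1:
  f(2.900000) = 3.789000
  f'(2.900000) = 21.230000
  x_1 = 2.900000 - 3.789000/21.230000 = 2.721526
Iteration 2:
  f(2.721526) = 0.271435
  f'(2.721526) = 18.220114
  x_2 = 2.721526 - 0.271435/18.220114 = 2.706629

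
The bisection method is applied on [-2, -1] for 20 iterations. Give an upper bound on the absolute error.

Bisection error bound: |error| ≤ (b-a)/2^n
|error| ≤ (-1 - (-2))/2^20 = 1/2^20
|error| ≤ 0.0000009537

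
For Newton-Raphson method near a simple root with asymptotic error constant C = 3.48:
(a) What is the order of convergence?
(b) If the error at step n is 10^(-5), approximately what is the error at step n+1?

(a) Newton-Raphson has quadratic (order 2) convergence near simple roots.
    This means |e_{n+1}| ≈ C|e_n|².

(b) With |e_n| = 10^(-5) and C = 3.48:
    |e_{n+1}| ≈ 3.48 × (10^(-5))² = 3.48 × 10^(-10)

(a) 2 (quadratic); (b) |e_{n+1}| ≈ 3.480e-10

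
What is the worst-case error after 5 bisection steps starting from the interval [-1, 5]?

Bisection error bound: |error| ≤ (b-a)/2^n
|error| ≤ (5 - (-1))/2^5 = 6/2^5
|error| ≤ 0.1875000000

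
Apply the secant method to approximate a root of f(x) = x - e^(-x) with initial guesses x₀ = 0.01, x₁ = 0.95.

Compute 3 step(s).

f(x) = x - e^(-x)
x₀ = 0.01, x₁ = 0.95

Secant formula: x_{n+1} = x_n - f(x_n)(x_n - x_{n-1})/(f(x_n) - f(x_{n-1}))

Iteration 1:
  f(0.010000) = -0.980050
  f(0.950000) = 0.563259
  x_2 = 0.950000 - 0.563259×(0.950000 - 0.010000)/(0.563259 - (-0.980050))
       = 0.606930
Iteration 2:
  f(0.950000) = 0.563259
  f(0.606930) = 0.061908
  x_3 = 0.606930 - 0.061908×(0.606930 - 0.950000)/(0.061908 - 0.563259)
       = 0.564567
Iteration 3:
  f(0.606930) = 0.061908
  f(0.564567) = -0.004040
  x_4 = 0.564567 - (-0.004040)×(0.564567 - 0.606930)/(-0.004040 - 0.061908)
       = 0.567162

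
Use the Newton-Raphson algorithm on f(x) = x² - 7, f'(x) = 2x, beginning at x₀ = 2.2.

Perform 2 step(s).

f(x) = x² - 7
f'(x) = 2x
x₀ = 2.2

Newton-Raphson formula: x_{n+1} = x_n - f(x_n)/f'(x_n)

Iteration 1:
  f(2.200000) = -2.160000
  f'(2.200000) = 4.400000
  x_1 = 2.200000 - (-2.160000)/4.400000 = 2.690909
Iteration 2:
  f(2.690909) = 0.240992
  f'(2.690909) = 5.381818
  x_2 = 2.690909 - 0.240992/5.381818 = 2.646130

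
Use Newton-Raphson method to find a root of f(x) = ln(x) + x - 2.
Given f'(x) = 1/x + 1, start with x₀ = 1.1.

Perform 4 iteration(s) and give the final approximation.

f(x) = ln(x) + x - 2
f'(x) = 1/x + 1
x₀ = 1.1

Newton-Raphson formula: x_{n+1} = x_n - f(x_n)/f'(x_n)

Iteration 1:
  f(1.100000) = -0.804690
  f'(1.100000) = 1.909091
  x_1 = 1.100000 - (-0.804690)/1.909091 = 1.521504
Iteration 2:
  f(1.521504) = -0.058796
  f'(1.521504) = 1.657244
  x_2 = 1.521504 - (-0.058796)/1.657244 = 1.556983
Iteration 3:
  f(1.556983) = -0.000268
  f'(1.556983) = 1.642268
  x_3 = 1.556983 - (-0.000268)/1.642268 = 1.557146
Iteration 4:
  f(1.557146) = 0.000000
  f'(1.557146) = 1.642201
  x_4 = 1.557146 - 0.000000/1.642201 = 1.557146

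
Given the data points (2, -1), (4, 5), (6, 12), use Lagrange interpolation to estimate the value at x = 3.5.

Lagrange interpolation formula:
P(x) = Σ yᵢ × Lᵢ(x)
where Lᵢ(x) = Π_{j≠i} (x - xⱼ)/(xᵢ - xⱼ)

L_0(3.5) = (3.5 - 4)/(2 - 4) × (3.5 - 6)/(2 - 6) = 0.156250
L_1(3.5) = (3.5 - 2)/(4 - 2) × (3.5 - 6)/(4 - 6) = 0.937500
L_2(3.5) = (3.5 - 2)/(6 - 2) × (3.5 - 4)/(6 - 4) = -0.093750

P(3.5) = (-1)×L_0(3.5) + 5×L_1(3.5) + 12×L_2(3.5)
P(3.5) = 3.406250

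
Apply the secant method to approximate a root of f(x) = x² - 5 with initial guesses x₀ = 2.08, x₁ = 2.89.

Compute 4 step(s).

f(x) = x² - 5
x₀ = 2.08, x₁ = 2.89

Secant formula: x_{n+1} = x_n - f(x_n)(x_n - x_{n-1})/(f(x_n) - f(x_{n-1}))

Iteration 1:
  f(2.080000) = -0.673600
  f(2.890000) = 3.352100
  x_2 = 2.890000 - 3.352100×(2.890000 - 2.080000)/(3.352100 - (-0.673600))
       = 2.215533
Iteration 2:
  f(2.890000) = 3.352100
  f(2.215533) = -0.091413
  x_3 = 2.215533 - (-0.091413)×(2.215533 - 2.890000)/(-0.091413 - 3.352100)
       = 2.233438
Iteration 3:
  f(2.215533) = -0.091413
  f(2.233438) = -0.011755
  x_4 = 2.233438 - (-0.011755)×(2.233438 - 2.215533)/(-0.011755 - (-0.091413))
       = 2.236080
Iteration 4:
  f(2.233438) = -0.011755
  f(2.236080) = 0.000054
  x_5 = 2.236080 - 0.000054×(2.236080 - 2.233438)/(0.000054 - (-0.011755))
       = 2.236068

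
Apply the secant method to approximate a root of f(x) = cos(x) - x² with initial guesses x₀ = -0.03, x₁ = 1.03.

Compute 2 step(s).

f(x) = cos(x) - x²
x₀ = -0.03, x₁ = 1.03

Secant formula: x_{n+1} = x_n - f(x_n)(x_n - x_{n-1})/(f(x_n) - f(x_{n-1}))

Iteration 1:
  f(-0.030000) = 0.998650
  f(1.030000) = -0.546081
  x_2 = 1.030000 - (-0.546081)×(1.030000 - (-0.030000))/(-0.546081 - 0.998650)
       = 0.655277
Iteration 2:
  f(1.030000) = -0.546081
  f(0.655277) = 0.363491
  x_3 = 0.655277 - 0.363491×(0.655277 - 1.030000)/(0.363491 - (-0.546081))
       = 0.805027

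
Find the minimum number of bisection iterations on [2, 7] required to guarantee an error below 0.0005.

We need (b-a)/2^n ≤ 0.0005
(7 - 2)/2^n ≤ 0.0005
5/2^n ≤ 0.0005
2^n ≥ 10000
n ≥ log₂(10000) = 13.29
n ≥ 14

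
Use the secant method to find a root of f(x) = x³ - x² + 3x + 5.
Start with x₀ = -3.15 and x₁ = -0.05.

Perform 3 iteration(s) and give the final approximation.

f(x) = x³ - x² + 3x + 5
x₀ = -3.15, x₁ = -0.05

Secant formula: x_{n+1} = x_n - f(x_n)(x_n - x_{n-1})/(f(x_n) - f(x_{n-1}))

Iteration 1:
  f(-3.150000) = -45.628375
  f(-0.050000) = 4.847375
  x_2 = -0.050000 - 4.847375×(-0.050000 - (-3.150000))/(4.847375 - (-45.628375))
       = -0.347705
Iteration 2:
  f(-0.050000) = 4.847375
  f(-0.347705) = 3.793951
  x_3 = -0.347705 - 3.793951×(-0.347705 - (-0.050000))/(3.793951 - 4.847375)
       = -1.419900
Iteration 3:
  f(-0.347705) = 3.793951
  f(-1.419900) = -4.138499
  x_4 = -1.419900 - (-4.138499)×(-1.419900 - (-0.347705))/(-4.138499 - 3.793951)
       = -0.860517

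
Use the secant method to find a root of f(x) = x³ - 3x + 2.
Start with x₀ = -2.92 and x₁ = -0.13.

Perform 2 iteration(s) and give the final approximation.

f(x) = x³ - 3x + 2
x₀ = -2.92, x₁ = -0.13

Secant formula: x_{n+1} = x_n - f(x_n)(x_n - x_{n-1})/(f(x_n) - f(x_{n-1}))

Iteration 1:
  f(-2.920000) = -14.137088
  f(-0.130000) = 2.387803
  x_2 = -0.130000 - 2.387803×(-0.130000 - (-2.920000))/(2.387803 - (-14.137088))
       = -0.533148
Iteration 2:
  f(-0.130000) = 2.387803
  f(-0.533148) = 3.447898
  x_3 = -0.533148 - 3.447898×(-0.533148 - (-0.130000))/(3.447898 - 2.387803)
       = 0.778067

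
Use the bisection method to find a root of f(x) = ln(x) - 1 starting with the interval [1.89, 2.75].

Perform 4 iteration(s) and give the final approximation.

f(x) = ln(x) - 1
Initial interval: [1.89, 2.75]

Iteration 1:
  c_1 = (1.890000 + 2.750000)/2 = 2.320000
  f(c_1) = f(2.320000) = -0.158433
  f(a) × f(c) ≥ 0, new interval: [2.320000, 2.750000]
Iteration 2:
  c_2 = (2.320000 + 2.750000)/2 = 2.535000
  f(c_2) = f(2.535000) = -0.069806
  f(a) × f(c) ≥ 0, new interval: [2.535000, 2.750000]
Iteration 3:
  c_3 = (2.535000 + 2.750000)/2 = 2.642500
  f(c_3) = f(2.642500) = -0.028275
  f(a) × f(c) ≥ 0, new interval: [2.642500, 2.750000]
Iteration 4:
  c_4 = (2.642500 + 2.750000)/2 = 2.696250
  f(c_4) = f(2.696250) = -0.008138
  f(a) × f(c) ≥ 0, new interval: [2.696250, 2.750000]

After 4 iteration(s), the approximation is c_4 = 2.696250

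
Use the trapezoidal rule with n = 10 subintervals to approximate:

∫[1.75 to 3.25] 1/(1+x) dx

f(x) = 1/(1+x)
a = 1.75, b = 3.25, n = 10
h = (b - a)/n = 0.150000

Trapezoidal rule: (h/2)[f(x₀) + 2f(x₁) + 2f(x₂) + ... + f(xₙ)]

x_0 = 1.7500, f(x_0) = 0.363636, coefficient = 1
x_1 = 1.9000, f(x_1) = 0.344828, coefficient = 2
x_2 = 2.0500, f(x_2) = 0.327869, coefficient = 2
x_3 = 2.2000, f(x_3) = 0.312500, coefficient = 2
x_4 = 2.3500, f(x_4) = 0.298507, coefficient = 2
x_5 = 2.5000, f(x_5) = 0.285714, coefficient = 2
x_6 = 2.6500, f(x_6) = 0.273973, coefficient = 2
x_7 = 2.8000, f(x_7) = 0.263158, coefficient = 2
x_8 = 2.9500, f(x_8) = 0.253165, coefficient = 2
x_9 = 3.1000, f(x_9) = 0.243902, coefficient = 2
x_10 = 3.2500, f(x_10) = 0.235294, coefficient = 1

I ≈ (0.150000/2) × 5.806162 = 0.435462
Exact value: 0.435318
Error: 0.000144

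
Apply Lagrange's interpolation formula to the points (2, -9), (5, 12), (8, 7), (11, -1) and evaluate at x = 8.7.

Lagrange interpolation formula:
P(x) = Σ yᵢ × Lᵢ(x)
where Lᵢ(x) = Π_{j≠i} (x - xⱼ)/(xᵢ - xⱼ)

L_0(8.7) = (8.7 - 5)/(2 - 5) × (8.7 - 8)/(2 - 8) × (8.7 - 11)/(2 - 11) = 0.036772
L_1(8.7) = (8.7 - 2)/(5 - 2) × (8.7 - 8)/(5 - 8) × (8.7 - 11)/(5 - 11) = -0.199759
L_2(8.7) = (8.7 - 2)/(8 - 2) × (8.7 - 5)/(8 - 5) × (8.7 - 11)/(8 - 11) = 1.055870
L_3(8.7) = (8.7 - 2)/(11 - 2) × (8.7 - 5)/(11 - 5) × (8.7 - 8)/(11 - 8) = 0.107117

P(8.7) = (-9)×L_0(8.7) + 12×L_1(8.7) + 7×L_2(8.7) + (-1)×L_3(8.7)
P(8.7) = 4.555920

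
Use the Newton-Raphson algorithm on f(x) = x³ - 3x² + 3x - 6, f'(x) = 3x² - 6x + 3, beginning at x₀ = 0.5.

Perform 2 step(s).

f(x) = x³ - 3x² + 3x - 6
f'(x) = 3x² - 6x + 3
x₀ = 0.5

Newton-Raphson formula: x_{n+1} = x_n - f(x_n)/f'(x_n)

Iteration 1:
  f(0.500000) = -5.125000
  f'(0.500000) = 0.750000
  x_1 = 0.500000 - (-5.125000)/0.750000 = 7.333333
Iteration 2:
  f(7.333333) = 249.037037
  f'(7.333333) = 120.333333
  x_2 = 7.333333 - 249.037037/120.333333 = 5.263773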